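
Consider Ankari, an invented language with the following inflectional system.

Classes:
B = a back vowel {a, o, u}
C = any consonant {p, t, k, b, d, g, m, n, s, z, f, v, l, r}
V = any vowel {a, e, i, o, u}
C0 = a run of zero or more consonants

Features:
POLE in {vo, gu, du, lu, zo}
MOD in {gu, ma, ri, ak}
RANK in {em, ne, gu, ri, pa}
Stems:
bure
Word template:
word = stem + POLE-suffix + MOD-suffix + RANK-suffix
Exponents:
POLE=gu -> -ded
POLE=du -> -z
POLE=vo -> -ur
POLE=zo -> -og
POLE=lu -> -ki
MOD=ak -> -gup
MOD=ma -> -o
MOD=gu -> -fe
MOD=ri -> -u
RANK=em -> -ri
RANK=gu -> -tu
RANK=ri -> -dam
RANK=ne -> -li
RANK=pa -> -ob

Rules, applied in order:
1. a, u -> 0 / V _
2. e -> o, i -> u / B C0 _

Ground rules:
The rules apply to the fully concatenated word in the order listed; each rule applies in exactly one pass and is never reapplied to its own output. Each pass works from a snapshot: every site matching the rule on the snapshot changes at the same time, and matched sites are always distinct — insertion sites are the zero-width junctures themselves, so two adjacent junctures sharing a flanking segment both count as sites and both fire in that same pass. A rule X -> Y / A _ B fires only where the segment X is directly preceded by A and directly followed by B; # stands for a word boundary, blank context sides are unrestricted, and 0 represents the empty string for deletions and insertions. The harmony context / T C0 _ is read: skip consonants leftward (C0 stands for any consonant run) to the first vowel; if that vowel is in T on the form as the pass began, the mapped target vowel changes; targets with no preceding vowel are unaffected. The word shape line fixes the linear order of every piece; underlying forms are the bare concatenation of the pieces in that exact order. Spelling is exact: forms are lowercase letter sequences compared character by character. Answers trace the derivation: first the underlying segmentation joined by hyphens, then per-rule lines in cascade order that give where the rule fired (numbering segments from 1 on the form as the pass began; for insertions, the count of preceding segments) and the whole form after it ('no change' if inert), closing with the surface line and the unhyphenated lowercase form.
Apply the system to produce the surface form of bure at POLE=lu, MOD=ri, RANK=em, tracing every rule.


underlying: bure-ki-u-ri
1. a, u -> 0 / V _: fires at position(s) 7: burekiri
2. e -> o, i -> u / B C0 _: fires at position(s) 4: burokiri
surface: burokiri


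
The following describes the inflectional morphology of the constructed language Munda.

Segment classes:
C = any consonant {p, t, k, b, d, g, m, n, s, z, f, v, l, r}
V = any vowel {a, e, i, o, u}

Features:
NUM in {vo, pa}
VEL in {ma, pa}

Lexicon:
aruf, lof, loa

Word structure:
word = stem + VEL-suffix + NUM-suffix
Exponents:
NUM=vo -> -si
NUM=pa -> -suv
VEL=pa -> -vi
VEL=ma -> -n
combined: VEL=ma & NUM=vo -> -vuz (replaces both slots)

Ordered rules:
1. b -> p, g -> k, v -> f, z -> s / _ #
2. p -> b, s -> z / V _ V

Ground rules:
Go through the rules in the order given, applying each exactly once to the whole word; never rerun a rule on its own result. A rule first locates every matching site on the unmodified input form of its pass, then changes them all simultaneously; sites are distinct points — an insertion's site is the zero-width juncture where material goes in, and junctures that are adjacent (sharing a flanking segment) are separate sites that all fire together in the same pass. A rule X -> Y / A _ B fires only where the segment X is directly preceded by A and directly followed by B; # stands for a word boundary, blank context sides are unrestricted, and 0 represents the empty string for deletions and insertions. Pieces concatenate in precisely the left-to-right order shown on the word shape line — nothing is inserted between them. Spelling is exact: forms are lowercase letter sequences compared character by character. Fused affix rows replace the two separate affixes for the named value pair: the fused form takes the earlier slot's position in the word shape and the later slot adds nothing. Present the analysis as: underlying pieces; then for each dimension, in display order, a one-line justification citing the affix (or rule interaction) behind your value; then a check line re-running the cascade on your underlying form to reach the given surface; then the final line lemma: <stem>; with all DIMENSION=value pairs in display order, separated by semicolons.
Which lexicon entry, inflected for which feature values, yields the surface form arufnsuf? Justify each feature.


underlying: aruf-n-suv
NUM=pa - signalled by the affix -suv
VEL=ma - signalled by the affix -n
check: arufnsuv -> arufnsuf -> arufnsuf
lemma: aruf; NUM=pa; VEL=ma


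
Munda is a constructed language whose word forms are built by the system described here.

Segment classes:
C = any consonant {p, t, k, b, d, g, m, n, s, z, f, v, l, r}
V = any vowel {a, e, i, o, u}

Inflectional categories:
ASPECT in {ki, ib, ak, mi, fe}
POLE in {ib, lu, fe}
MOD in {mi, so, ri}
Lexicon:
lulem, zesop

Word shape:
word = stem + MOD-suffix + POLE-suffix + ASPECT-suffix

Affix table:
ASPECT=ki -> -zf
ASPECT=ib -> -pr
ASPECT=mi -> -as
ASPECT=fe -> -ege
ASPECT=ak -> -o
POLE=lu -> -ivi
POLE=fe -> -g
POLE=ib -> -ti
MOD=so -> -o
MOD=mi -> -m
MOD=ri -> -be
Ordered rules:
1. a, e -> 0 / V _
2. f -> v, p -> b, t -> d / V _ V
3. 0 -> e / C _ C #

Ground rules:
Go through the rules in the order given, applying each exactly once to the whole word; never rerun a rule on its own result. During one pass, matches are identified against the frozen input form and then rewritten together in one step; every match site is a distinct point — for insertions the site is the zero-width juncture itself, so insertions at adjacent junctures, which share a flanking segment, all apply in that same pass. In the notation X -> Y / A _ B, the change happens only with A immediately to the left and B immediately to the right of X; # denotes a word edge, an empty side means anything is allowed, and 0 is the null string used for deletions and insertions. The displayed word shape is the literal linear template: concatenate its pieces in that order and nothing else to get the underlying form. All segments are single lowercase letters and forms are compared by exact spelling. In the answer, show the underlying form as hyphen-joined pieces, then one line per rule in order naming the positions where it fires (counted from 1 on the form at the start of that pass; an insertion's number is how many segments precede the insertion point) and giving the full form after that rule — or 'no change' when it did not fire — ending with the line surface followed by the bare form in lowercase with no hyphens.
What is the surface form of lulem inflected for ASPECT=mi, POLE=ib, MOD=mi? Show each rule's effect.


underlying: lulem-m-ti-as
1. a, e -> 0 / V _: fires at position(s) 9: lulemmtis
2. f -> v, p -> b, t -> d / V _ V: no change
3. 0 -> e / C _ C #: no change
surface: lulemmtis


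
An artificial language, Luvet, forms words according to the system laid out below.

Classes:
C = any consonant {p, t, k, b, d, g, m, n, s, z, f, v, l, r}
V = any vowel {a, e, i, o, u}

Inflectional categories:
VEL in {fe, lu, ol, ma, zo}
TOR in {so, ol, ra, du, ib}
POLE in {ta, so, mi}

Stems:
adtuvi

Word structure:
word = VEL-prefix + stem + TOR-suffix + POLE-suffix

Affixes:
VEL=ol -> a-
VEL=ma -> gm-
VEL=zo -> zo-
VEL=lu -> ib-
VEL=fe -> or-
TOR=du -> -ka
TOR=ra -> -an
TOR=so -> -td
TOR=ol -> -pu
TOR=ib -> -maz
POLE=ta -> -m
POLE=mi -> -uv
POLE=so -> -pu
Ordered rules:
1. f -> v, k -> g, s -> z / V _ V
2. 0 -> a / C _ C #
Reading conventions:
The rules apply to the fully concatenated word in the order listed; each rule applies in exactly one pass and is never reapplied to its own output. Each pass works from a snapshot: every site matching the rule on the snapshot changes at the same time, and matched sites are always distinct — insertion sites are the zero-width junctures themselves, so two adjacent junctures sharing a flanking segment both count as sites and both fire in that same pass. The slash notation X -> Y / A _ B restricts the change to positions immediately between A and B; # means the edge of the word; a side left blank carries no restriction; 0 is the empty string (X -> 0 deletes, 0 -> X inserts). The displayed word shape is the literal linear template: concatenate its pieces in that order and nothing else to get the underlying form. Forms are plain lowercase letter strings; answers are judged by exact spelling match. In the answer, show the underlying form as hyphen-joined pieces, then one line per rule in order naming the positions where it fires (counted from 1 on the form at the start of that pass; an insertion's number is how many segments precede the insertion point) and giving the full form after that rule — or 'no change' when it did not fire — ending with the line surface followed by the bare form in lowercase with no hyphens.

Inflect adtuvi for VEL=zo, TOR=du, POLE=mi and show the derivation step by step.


underlying: zo-adtuvi-ka-uv
1. f -> v, k -> g, s -> z / V _ V: fires at position(s) 9: zoadtuvigauv
2. 0 -> a / C _ C #: no change
surface: zoadtuvigauv


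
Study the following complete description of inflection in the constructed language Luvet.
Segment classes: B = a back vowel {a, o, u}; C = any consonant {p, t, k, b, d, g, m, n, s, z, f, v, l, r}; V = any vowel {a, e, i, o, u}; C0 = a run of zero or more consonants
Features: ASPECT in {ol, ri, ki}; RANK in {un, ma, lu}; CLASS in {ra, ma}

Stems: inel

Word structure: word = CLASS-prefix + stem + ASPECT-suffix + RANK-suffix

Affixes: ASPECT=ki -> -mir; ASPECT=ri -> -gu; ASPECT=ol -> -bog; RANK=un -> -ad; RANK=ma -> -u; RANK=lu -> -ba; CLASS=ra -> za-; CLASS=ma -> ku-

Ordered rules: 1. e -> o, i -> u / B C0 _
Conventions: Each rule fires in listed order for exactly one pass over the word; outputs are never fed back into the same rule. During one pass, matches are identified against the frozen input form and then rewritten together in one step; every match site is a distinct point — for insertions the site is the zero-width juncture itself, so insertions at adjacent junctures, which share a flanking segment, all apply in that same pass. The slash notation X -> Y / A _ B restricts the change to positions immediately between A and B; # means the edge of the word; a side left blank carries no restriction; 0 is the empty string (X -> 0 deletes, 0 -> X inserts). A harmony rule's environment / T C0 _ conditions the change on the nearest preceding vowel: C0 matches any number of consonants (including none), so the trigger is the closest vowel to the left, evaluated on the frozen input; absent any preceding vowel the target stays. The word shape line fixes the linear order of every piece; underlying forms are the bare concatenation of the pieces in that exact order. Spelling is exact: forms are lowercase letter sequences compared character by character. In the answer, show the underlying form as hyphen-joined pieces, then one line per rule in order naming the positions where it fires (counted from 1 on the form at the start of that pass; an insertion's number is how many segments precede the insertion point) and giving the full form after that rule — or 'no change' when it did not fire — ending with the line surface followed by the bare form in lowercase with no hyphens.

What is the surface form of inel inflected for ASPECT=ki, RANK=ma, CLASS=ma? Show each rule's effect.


underlying: ku-inel-mir-u
1. e -> o, i -> u / B C0 _: fires at position(s) 3: kuunelmiru
surface: kuunelmiru


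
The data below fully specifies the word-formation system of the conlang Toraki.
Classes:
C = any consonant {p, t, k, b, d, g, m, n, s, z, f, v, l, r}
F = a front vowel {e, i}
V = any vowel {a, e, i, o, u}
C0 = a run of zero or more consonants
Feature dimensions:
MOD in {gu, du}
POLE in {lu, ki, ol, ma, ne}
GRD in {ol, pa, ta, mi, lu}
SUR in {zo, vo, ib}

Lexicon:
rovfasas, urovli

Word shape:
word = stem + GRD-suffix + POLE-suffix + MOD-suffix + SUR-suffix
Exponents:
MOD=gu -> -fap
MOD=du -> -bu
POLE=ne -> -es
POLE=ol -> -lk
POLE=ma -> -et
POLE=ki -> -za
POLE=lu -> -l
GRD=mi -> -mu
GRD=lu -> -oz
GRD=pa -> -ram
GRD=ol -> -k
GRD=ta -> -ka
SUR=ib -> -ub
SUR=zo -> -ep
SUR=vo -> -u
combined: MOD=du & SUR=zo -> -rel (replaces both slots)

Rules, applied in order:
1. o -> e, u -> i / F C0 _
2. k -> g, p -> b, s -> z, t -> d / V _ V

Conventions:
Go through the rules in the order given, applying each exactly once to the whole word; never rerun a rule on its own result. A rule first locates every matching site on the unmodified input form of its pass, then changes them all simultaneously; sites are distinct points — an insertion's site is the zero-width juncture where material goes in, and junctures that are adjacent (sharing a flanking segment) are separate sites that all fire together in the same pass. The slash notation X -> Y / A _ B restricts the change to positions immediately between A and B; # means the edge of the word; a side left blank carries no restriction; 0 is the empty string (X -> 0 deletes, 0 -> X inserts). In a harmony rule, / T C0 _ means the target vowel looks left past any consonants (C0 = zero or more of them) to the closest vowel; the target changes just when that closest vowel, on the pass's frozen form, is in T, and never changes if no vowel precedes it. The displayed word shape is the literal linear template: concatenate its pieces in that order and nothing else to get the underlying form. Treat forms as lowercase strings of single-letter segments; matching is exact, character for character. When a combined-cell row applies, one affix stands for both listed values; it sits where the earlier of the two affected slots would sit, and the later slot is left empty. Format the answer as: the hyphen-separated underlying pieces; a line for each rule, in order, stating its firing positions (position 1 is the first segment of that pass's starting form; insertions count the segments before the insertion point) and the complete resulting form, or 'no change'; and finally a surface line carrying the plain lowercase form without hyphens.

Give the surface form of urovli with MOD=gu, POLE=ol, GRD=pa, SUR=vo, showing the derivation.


underlying: urovli-ram-lk-fap-u
1. o -> e, u -> i / F C0 _: no change
2. k -> g, p -> b, s -> z, t -> d / V _ V: fires at position(s) 14: urovliramlkfabu
surface: urovliramlkfabu


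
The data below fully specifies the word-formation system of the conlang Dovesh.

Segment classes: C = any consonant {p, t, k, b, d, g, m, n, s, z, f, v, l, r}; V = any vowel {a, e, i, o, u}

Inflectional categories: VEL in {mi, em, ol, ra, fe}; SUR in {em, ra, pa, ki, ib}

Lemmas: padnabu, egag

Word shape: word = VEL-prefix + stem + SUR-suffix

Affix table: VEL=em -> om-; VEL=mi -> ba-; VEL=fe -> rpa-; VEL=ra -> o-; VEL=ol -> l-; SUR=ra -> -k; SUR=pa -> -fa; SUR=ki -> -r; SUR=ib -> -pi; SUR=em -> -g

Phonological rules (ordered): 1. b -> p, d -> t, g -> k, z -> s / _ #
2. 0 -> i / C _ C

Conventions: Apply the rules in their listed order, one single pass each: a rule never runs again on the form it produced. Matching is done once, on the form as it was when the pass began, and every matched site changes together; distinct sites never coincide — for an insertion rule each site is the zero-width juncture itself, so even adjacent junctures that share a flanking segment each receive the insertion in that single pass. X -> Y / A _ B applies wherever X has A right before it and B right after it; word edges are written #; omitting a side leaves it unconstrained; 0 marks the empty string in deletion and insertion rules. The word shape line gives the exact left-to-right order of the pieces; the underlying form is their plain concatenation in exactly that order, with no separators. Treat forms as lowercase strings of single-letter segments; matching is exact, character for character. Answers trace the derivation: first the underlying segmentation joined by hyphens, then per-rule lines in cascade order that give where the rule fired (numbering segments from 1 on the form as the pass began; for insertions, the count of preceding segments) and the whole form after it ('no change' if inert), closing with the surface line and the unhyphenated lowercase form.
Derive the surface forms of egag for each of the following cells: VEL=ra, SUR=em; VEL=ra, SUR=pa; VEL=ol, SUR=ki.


cell VEL=ra, SUR=em:
underlying: o-egag-g
1. b -> p, d -> t, g -> k, z -> s / _ #: fires at position(s) 6: oegagk
2. 0 -> i / C _ C: inserts after position(s) 5: oegagik
surface: oegagik

cell VEL=ra, SUR=pa:
underlying: o-egag-fa
1. b -> p, d -> t, g -> k, z -> s / _ #: no change
2. 0 -> i / C _ C: inserts after position(s) 5: oegagifa
surface: oegagifa

cell VEL=ol, SUR=ki:
underlying: l-egag-r
1. b -> p, d -> t, g -> k, z -> s / _ #: no change
2. 0 -> i / C _ C: inserts after position(s) 5: legagir
surface: legagir


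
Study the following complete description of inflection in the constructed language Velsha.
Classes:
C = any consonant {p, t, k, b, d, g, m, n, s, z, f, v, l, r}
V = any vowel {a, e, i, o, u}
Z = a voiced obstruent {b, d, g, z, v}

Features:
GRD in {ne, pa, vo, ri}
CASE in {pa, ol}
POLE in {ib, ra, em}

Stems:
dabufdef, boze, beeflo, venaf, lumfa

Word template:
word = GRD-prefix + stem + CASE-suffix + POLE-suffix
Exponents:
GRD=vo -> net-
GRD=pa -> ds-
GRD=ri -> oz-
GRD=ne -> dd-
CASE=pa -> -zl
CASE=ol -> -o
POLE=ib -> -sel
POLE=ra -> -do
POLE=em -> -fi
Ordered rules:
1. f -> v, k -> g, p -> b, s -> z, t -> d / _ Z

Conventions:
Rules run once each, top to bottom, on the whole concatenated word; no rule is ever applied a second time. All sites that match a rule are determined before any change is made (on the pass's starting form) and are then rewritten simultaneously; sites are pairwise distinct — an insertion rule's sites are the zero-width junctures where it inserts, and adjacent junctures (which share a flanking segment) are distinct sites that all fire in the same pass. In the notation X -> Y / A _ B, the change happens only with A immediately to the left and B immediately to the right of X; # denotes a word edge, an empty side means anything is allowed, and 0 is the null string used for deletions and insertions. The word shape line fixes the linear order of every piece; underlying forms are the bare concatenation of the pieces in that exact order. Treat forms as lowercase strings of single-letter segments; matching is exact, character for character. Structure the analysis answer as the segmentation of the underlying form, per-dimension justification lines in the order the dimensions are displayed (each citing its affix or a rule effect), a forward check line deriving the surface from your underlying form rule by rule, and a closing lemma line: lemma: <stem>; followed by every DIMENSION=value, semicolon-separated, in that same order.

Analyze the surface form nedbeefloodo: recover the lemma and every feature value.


underlying: net-beeflo-o-do
GRD=vo - signalled by the affix net-
CASE=ol - signalled by the affix -o
POLE=ra - signalled by the affix -do
check: netbeefloodo -> nedbeefloodo
lemma: beeflo; GRD=vo; CASE=ol; POLE=ra


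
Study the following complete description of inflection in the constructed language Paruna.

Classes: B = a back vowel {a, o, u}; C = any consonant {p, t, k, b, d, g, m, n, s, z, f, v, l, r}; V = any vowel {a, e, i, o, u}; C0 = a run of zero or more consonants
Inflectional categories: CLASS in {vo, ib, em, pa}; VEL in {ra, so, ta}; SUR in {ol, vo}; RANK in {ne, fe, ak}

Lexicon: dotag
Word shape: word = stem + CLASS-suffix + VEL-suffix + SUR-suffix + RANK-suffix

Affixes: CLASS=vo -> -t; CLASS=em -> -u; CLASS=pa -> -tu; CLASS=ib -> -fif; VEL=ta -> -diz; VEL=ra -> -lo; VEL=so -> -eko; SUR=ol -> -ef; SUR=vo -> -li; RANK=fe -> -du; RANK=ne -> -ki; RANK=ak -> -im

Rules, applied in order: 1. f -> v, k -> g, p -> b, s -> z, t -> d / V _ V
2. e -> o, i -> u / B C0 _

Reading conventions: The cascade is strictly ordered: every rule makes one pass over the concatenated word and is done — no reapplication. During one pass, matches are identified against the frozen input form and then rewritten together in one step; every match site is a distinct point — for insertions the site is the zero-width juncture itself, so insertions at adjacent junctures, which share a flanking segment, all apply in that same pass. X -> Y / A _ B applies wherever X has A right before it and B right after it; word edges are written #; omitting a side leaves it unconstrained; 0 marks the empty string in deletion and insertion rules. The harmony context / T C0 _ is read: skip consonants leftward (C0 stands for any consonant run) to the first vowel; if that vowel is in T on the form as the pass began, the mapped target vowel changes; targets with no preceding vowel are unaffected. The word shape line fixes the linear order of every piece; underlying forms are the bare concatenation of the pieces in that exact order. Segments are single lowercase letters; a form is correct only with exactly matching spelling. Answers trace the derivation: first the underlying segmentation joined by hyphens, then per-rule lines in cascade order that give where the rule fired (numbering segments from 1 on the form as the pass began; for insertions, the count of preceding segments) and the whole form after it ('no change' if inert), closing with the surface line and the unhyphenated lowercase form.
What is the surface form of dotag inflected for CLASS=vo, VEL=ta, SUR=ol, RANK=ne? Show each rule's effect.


underlying: dotag-t-diz-ef-ki
1. f -> v, k -> g, p -> b, s -> z, t -> d / V _ V: fires at position(s) 3: dodagtdizefki
2. e -> o, i -> u / B C0 _: fires at position(s) 8: dodagtduzefki
surface: dodagtduzefki


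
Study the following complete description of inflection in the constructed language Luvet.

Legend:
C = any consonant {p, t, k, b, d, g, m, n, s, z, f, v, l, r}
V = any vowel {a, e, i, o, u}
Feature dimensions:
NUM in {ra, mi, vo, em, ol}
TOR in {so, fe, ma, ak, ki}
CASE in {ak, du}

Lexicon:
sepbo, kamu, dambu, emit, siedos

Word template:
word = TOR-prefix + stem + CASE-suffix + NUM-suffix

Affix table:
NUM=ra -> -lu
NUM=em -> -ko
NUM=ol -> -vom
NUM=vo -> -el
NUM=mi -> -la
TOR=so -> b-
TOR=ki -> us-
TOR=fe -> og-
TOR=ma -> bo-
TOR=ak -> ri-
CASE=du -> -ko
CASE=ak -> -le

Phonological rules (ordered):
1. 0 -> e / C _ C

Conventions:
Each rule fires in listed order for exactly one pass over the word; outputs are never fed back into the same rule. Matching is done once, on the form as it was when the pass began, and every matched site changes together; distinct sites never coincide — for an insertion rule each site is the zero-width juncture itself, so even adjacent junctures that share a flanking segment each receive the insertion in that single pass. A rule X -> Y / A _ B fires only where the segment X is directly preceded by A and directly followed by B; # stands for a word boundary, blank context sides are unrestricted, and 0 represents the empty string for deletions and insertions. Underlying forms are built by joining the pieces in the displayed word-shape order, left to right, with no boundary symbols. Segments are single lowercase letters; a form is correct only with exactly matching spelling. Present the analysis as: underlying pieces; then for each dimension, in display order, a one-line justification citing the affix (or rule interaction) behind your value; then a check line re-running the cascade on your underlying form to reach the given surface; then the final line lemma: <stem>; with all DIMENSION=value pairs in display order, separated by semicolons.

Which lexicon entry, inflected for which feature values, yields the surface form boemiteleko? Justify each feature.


underlying: bo-emit-le-ko
NUM=em - signalled by the affix -ko
TOR=ma - signalled by the affix bo-
CASE=ak - signalled by the affix -le
check: boemitleko -> boemiteleko
lemma: emit; NUM=em; TOR=ma; CASE=ak


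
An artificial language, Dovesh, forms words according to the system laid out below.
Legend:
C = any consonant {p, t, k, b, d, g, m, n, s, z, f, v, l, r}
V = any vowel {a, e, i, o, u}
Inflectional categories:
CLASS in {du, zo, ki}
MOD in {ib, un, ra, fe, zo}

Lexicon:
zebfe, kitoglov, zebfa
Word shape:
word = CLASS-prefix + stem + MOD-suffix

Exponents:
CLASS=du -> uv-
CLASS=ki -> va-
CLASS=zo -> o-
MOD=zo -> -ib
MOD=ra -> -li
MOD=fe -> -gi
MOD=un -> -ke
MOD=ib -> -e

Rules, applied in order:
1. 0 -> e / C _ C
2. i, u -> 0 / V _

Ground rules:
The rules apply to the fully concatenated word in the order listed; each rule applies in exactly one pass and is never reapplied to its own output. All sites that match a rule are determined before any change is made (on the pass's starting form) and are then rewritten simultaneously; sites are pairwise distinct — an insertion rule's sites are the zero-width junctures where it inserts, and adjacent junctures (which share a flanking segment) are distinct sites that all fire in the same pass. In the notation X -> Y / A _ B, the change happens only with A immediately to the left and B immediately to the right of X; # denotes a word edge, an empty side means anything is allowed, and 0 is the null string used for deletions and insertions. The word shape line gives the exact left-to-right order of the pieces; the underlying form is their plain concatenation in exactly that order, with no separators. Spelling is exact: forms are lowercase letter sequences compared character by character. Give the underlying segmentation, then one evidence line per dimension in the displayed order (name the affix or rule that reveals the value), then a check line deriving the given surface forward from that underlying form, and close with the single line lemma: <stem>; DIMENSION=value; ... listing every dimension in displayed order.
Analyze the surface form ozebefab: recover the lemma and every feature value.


underlying: o-zebfa-ib
CLASS=zo - signalled by the affix o-
MOD=zo - signalled by the affix -ib
check: ozebfaib -> ozebefaib -> ozebefab
lemma: zebfa; CLASS=zo; MOD=zo


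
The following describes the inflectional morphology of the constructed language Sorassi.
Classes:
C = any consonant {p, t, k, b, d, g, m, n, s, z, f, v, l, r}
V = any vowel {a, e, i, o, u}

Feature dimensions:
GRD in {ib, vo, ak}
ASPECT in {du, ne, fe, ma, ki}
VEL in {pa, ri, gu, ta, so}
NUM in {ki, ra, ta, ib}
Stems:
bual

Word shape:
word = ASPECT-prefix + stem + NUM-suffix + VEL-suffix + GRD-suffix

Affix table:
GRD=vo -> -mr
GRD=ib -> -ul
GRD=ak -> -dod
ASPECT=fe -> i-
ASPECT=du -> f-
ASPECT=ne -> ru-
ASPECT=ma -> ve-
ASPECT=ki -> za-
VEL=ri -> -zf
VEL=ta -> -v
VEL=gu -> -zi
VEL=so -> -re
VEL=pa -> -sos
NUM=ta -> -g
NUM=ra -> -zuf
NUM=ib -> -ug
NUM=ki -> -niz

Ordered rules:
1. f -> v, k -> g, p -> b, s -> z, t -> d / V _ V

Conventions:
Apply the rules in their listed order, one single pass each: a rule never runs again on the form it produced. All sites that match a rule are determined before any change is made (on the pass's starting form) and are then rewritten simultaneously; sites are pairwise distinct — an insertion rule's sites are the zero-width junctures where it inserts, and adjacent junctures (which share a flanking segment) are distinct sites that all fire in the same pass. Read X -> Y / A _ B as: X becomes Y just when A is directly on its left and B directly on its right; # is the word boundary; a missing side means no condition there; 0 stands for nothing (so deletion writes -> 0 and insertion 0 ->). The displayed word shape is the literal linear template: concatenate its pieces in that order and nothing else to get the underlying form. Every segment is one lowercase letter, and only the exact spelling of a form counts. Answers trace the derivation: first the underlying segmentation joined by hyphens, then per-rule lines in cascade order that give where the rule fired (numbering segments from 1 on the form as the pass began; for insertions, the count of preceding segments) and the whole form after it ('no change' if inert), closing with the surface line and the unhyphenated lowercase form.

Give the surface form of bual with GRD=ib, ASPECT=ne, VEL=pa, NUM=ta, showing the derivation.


underlying: ru-bual-g-sos-ul
1. f -> v, k -> g, p -> b, s -> z, t -> d / V _ V: fires at position(s) 10: rubualgsozul
surface: rubualgsozul


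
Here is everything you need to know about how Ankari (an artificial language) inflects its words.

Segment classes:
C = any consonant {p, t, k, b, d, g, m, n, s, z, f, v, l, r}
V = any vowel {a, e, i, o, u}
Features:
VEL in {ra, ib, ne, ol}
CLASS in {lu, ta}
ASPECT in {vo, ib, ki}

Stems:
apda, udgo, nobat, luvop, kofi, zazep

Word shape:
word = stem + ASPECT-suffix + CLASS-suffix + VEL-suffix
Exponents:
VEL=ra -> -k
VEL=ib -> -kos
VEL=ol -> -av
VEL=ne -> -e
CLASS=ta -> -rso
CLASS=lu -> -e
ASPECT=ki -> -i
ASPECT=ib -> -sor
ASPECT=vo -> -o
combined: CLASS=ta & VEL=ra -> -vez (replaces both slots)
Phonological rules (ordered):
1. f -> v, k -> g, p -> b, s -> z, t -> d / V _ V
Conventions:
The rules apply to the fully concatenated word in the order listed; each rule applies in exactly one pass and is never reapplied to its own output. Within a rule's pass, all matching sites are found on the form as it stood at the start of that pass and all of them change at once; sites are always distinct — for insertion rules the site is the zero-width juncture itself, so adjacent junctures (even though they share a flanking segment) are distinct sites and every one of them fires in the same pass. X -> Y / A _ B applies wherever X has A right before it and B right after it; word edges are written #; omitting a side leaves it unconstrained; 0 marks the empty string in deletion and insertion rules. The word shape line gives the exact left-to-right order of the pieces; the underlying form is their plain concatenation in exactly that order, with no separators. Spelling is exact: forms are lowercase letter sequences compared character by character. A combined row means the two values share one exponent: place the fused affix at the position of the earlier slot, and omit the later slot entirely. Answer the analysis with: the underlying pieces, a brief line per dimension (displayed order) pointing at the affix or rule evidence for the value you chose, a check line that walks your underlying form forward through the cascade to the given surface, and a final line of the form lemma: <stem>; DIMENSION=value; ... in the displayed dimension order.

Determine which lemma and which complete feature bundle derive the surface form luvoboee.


underlying: luvop-o-e-e
VEL=ne - signalled by the affix -e
CLASS=lu - signalled by the affix -e
ASPECT=vo - signalled by the affix -o
check: luvopoee -> luvoboee
lemma: luvop; VEL=ne; CLASS=lu; ASPECT=vo


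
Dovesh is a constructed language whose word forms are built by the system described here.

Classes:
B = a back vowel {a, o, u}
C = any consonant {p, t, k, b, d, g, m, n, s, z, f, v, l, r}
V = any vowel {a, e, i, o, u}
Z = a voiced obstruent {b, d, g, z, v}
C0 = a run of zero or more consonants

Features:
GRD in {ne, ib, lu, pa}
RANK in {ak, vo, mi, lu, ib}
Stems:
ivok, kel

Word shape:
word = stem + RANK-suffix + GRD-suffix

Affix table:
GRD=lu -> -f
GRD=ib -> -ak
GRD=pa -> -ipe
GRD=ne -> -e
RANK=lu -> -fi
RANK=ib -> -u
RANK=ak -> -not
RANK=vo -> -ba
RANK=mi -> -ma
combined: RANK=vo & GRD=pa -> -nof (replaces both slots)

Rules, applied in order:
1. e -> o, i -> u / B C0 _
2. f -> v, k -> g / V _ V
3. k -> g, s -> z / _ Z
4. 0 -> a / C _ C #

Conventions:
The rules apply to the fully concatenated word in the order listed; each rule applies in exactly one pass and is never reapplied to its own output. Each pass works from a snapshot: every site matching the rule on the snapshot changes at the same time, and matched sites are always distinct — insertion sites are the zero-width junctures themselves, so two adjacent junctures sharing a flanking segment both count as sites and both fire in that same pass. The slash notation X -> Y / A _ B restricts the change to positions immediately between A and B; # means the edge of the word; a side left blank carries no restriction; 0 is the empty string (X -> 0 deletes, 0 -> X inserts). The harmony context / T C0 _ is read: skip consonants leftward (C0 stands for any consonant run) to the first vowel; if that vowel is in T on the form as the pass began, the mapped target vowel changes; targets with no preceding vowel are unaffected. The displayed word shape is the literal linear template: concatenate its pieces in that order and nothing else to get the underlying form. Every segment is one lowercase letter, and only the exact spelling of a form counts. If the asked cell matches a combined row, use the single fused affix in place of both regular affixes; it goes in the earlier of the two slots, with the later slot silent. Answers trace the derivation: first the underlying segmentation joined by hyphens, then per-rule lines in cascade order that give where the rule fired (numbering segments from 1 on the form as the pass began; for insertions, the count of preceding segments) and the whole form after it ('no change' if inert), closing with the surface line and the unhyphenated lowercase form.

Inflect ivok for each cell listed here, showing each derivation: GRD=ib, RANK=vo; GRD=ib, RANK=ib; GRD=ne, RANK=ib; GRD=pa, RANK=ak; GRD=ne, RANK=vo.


cell GRD=ib, RANK=vo:
underlying: ivok-ba-ak
1. e -> o, i -> u / B C0 _: no change
2. f -> v, k -> g / V _ V: no change
3. k -> g, s -> z / _ Z: fires at position(s) 4: ivogbaak
4. 0 -> a / C _ C #: no change
surface: ivogbaak

cell GRD=ib, RANK=ib:
underlying: ivok-u-ak
1. e -> o, i -> u / B C0 _: no change
2. f -> v, k -> g / V _ V: fires at position(s) 4: ivoguak
3. k -> g, s -> z / _ Z: no change
4. 0 -> a / C _ C #: no change
surface: ivoguak

cell GRD=ne, RANK=ib:
underlying: ivok-u-e
1. e -> o, i -> u / B C0 _: fires at position(s) 6: ivokuo
2. f -> v, k -> g / V _ V: fires at position(s) 4: ivoguo
3. k -> g, s -> z / _ Z: no change
4. 0 -> a / C _ C #: no change
surface: ivoguo

cell GRD=pa, RANK=ak:
underlying: ivok-not-ipe
1. e -> o, i -> u / B C0 _: fires at position(s) 8: ivoknotupe
2. f -> v, k -> g / V _ V: no change
3. k -> g, s -> z / _ Z: no change
4. 0 -> a / C _ C #: no change
surface: ivoknotupe

cell GRD=ne, RANK=vo:
underlying: ivok-ba-e
1. e -> o, i -> u / B C0 _: fires at position(s) 7: ivokbao
2. f -> v, k -> g / V _ V: no change
3. k -> g, s -> z / _ Z: fires at position(s) 4: ivogbao
4. 0 -> a / C _ C #: no change
surface: ivogbao


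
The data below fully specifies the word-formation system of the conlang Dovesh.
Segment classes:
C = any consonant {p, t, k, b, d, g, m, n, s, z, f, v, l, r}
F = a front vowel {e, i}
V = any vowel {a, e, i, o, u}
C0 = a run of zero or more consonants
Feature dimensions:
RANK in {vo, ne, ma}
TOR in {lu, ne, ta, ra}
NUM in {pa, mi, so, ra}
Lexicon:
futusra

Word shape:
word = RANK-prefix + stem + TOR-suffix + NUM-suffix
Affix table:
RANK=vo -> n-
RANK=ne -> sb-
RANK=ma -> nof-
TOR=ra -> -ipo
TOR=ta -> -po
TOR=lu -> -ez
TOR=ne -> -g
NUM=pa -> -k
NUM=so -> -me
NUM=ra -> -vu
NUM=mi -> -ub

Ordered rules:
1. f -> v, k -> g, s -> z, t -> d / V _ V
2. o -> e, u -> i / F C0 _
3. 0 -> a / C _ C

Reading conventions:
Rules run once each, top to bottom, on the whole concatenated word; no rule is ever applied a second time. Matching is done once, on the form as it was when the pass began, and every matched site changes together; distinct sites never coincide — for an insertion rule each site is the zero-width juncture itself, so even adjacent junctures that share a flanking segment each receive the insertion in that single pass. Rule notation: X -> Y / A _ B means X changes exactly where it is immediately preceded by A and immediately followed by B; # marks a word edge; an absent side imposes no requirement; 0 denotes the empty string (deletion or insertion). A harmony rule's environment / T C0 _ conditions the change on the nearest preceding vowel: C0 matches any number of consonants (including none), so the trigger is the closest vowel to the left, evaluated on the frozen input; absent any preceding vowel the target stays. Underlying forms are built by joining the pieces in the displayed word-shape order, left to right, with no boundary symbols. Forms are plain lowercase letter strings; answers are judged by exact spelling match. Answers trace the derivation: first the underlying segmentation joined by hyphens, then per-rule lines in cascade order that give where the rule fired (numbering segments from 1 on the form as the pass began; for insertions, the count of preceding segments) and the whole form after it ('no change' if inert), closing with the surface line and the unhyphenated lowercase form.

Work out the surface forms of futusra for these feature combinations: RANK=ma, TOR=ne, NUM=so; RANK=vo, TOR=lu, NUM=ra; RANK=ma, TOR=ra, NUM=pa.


cell RANK=ma, TOR=ne, NUM=so:
underlying: nof-futusra-g-me
1. f -> v, k -> g, s -> z, t -> d / V _ V: fires at position(s) 6: noffudusragme
2. o -> e, u -> i / F C0 _: no change
3. 0 -> a / C _ C: inserts after position(s) 3, 8, 11: nofafudusaragame
surface: nofafudusaragame

cell RANK=vo, TOR=lu, NUM=ra:
underlying: n-futusra-ez-vu
1. f -> v, k -> g, s -> z, t -> d / V _ V: fires at position(s) 4: nfudusraezvu
2. o -> e, u -> i / F C0 _: fires at position(s) 12: nfudusraezvi
3. 0 -> a / C _ C: inserts after position(s) 1, 6, 10: nafudusaraezavi
surface: nafudusaraezavi

cell RANK=ma, TOR=ra, NUM=pa:
underlying: nof-futusra-ipo-k
1. f -> v, k -> g, s -> z, t -> d / V _ V: fires at position(s) 6: noffudusraipok
2. o -> e, u -> i / F C0 _: fires at position(s) 13: noffudusraipek
3. 0 -> a / C _ C: inserts after position(s) 3, 8: nofafudusaraipek
surface: nofafudusaraipek


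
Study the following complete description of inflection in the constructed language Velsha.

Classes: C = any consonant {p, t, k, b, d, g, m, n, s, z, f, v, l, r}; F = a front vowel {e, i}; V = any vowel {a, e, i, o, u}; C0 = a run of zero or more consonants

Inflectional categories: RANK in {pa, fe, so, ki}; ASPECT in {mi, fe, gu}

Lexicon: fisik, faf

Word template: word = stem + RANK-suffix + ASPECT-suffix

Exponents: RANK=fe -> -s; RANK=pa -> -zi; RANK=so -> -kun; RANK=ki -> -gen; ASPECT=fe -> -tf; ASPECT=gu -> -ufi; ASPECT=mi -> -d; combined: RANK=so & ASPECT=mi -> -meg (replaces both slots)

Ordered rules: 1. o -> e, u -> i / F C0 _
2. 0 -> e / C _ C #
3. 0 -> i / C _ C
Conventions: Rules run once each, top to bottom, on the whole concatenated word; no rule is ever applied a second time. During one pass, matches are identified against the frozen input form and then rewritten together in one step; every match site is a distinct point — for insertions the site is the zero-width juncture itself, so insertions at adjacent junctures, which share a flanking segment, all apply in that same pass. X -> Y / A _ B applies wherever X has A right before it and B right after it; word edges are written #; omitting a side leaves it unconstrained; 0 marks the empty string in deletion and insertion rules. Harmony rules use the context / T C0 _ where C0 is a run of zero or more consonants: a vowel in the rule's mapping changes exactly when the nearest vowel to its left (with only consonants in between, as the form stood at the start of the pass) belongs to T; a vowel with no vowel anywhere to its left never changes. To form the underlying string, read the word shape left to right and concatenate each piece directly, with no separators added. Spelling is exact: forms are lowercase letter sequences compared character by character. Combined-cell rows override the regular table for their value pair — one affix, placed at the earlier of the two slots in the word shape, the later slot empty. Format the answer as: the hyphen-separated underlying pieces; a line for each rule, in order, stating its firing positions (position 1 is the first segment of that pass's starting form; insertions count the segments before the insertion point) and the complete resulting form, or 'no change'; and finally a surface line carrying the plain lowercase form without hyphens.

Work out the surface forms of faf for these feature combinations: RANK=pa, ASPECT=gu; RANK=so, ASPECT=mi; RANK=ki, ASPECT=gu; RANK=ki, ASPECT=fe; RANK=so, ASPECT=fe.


cell RANK=pa, ASPECT=gu:
underlying: faf-zi-ufi
1. o -> e, u -> i / F C0 _: fires at position(s) 6: fafziifi
2. 0 -> e / C _ C #: no change
3. 0 -> i / C _ C: inserts after position(s) 3: fafiziifi
surface: fafiziifi

cell RANK=so, ASPECT=mi:
underlying: faf-meg
1. o -> e, u -> i / F C0 _: no change
2. 0 -> e / C _ C #: no change
3. 0 -> i / C _ C: inserts after position(s) 3: fafimeg
surface: fafimeg

cell RANK=ki, ASPECT=gu:
underlying: faf-gen-ufi
1. o -> e, u -> i / F C0 _: fires at position(s) 7: fafgenifi
2. 0 -> e / C _ C #: no change
3. 0 -> i / C _ C: inserts after position(s) 3: fafigenifi
surface: fafigenifi

cell RANK=ki, ASPECT=fe:
underlying: faf-gen-tf
1. o -> e, u -> i / F C0 _: no change
2. 0 -> e / C _ C #: inserts after position(s) 7: fafgentef
3. 0 -> i / C _ C: inserts after position(s) 3, 6: fafigenitef
surface: fafigenitef

cell RANK=so, ASPECT=fe:
underlying: faf-kun-tf
1. o -> e, u -> i / F C0 _: no change
2. 0 -> e / C _ C #: inserts after position(s) 7: fafkuntef
3. 0 -> i / C _ C: inserts after position(s) 3, 6: fafikunitef
surface: fafikunitef
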